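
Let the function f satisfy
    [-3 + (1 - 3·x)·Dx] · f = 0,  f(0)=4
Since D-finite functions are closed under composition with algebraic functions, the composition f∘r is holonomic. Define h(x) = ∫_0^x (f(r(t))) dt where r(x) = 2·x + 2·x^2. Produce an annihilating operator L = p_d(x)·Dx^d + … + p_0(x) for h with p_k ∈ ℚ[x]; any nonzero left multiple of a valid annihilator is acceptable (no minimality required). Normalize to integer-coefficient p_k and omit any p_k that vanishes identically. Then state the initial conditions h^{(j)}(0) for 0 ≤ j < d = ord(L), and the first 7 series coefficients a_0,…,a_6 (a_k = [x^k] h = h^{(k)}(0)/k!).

L = (6 + 12·x)·Dx + (-1 + 6·x + 6·x^2)·Dx^2  (order 2).
h: a_k = 0, 4, 12, 56, 288, 1584, 9072, …
ICs: h(0) = 0, h′(0) = 4.

f: a_k = 4, 12, 36, 108, 324, 972, 2916, …
h₀=f(r): pull back L_f along r ⇒ L₀.
h=∫₀ˣh₀: take L = L₀·Dx.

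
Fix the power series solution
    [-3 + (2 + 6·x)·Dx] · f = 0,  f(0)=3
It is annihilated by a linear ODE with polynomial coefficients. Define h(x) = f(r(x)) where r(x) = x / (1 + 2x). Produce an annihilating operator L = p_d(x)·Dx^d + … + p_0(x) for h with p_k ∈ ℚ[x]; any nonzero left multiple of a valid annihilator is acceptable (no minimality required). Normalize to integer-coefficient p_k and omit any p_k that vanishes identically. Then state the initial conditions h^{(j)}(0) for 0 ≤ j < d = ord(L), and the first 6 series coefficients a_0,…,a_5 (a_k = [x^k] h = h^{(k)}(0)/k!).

L = -3 + (2 + 14·x + 20·x^2)·Dx  (order 1).
h: a_k = 3, 9/2, -99/8, 585/16, -14895/128, 101727/256, …
ICs: h(0) = 3.

f: a_k = 3, 9/2, -27/8, 81/16, -1215/128, 5103/256, …
L₀ from L_f via x↦r, Dx↦r'^{-1}Dx.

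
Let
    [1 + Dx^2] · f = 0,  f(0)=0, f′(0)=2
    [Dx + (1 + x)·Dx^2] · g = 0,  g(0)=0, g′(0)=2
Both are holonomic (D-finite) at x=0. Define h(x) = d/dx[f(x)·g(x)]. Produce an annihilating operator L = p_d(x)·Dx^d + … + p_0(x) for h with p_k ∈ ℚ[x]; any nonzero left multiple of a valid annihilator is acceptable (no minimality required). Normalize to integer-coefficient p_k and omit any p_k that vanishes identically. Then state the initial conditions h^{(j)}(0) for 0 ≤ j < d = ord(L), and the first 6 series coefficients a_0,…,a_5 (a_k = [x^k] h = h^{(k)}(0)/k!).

L = (-25 - 44·x - 42·x^2 + 12·x^3 + 43·x^4 + 24·x^5 + 4·x^6) + (-24 - 32·x + 20·x^2 + 60·x^3 + 40·x^4 + 8·x^5)·Dx + (-28 - 44·x - 14·x^2 + 72·x^3 + 98·x^4 + 48·x^5 + 8·x^6)·Dx^2 + (-24 - 32·x + 20·x^2 + 60·x^3 + 40·x^4 + 8·x^5)·Dx^3 + (-3 + 28·x^2 + 60·x^3 + 55·x^4 + 24·x^5 + 4·x^6)·Dx^4  (order 4).
h: a_k = 0, 8, -6, 8/3, -10/3, 11/3, …
ICs: h(0) = 0, h′(0) = 8, h′′(0) = -12, h′′′(0) = 16.

f: a_k = 0, 2, 0, -1/3, 0, 1/60, …
g: a_k = 0, 2, -1, 2/3, -1/2, 2/5, …
f·g: L₀ = L_f ⊗_s L_g, ord ≤ 2·2.
Derive L from L₀ (diff closure).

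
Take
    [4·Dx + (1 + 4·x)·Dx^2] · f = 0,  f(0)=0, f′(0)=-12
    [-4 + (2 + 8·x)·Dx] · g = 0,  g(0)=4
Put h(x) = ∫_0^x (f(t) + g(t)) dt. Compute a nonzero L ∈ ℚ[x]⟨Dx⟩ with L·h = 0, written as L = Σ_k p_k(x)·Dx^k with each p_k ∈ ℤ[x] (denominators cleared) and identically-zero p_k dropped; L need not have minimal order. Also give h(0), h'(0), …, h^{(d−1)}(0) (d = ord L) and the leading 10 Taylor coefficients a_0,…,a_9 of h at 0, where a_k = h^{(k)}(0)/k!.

L = 8·Dx^2 + (10 + 40·x)·Dx^3 + (1 + 8·x + 16·x^2)·Dx^4  (order 4).
h: a_k = 0, 4, -2, 16/3, -12, 152/5, -1256/15, 1712/7, -5220/7, 7048/3, …
ICs: h(0) = 0, h′(0) = 4, h′′(0) = -4, h′′′(0) = 32.

f: a_k = 0, -12, 24, -64, 192, -3072/5, 2048, -49152/7, 24576, -262144/3, …
g: a_k = 4, 8, -8, 16, -40, 112, -336, 1056, -3432, 11440, …
Sum ⇒ L₀ = lclm(L_f,L_g) in ℚ(x)⟨Dx⟩.
∫: right-multiply L₀ by Dx.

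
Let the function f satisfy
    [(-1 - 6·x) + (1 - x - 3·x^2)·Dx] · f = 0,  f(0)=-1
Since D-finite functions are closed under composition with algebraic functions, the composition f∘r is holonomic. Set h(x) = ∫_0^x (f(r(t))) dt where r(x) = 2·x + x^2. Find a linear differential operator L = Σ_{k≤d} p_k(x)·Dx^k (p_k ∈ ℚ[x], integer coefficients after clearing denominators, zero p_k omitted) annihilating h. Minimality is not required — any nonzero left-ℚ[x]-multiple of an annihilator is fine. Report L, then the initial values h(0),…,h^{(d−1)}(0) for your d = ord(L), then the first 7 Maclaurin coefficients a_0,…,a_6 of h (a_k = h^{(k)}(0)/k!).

f: a_k = -1, -1, -4, -7, -19, -40, -97, …
Substitute x→r, Dx→(1/r')Dx; clear ⇒ L₀.
h=∫₀ˣh₀: take L = L₀·Dx.
L = (2 + 26·x + 36·x^2 + 12·x^3)·Dx + (-1 + 2·x + 13·x^2 + 12·x^3 + 3·x^4)·Dx^2  (order 2).
h: a_k = 0, -1, -1, -17/3, -18, -392/5, -965/3, …
ICs: h(0) = 0, h′(0) = -1.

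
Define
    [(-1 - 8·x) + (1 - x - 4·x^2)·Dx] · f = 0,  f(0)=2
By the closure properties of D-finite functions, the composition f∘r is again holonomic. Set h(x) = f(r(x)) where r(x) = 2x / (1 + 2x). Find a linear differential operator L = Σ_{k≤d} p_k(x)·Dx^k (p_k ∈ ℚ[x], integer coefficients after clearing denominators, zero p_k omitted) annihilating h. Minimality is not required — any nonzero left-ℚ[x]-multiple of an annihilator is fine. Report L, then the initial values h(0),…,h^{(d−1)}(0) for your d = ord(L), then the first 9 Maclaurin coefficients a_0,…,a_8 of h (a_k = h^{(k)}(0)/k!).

L = (2 + 36·x) + (-1 - 4·x + 12·x^2 + 32·x^3)·Dx  (order 1).
h: a_k = 2, 4, 32, 0, 512, -1024, 10240, -36864, 237568, …
ICs: h(0) = 2.

f: a_k = 2, 2, 10, 18, 58, 130, 362, 882, 2330, …
h₀=f(r): pull back L_f along r ⇒ L₀.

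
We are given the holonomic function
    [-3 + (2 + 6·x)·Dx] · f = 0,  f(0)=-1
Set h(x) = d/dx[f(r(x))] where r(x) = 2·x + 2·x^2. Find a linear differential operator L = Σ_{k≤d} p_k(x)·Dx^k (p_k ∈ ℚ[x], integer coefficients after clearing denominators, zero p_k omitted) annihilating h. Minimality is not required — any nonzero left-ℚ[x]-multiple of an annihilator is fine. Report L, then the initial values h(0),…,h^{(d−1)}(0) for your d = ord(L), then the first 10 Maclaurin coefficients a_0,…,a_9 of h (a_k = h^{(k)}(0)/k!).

f: a_k = -1, -3/2, 9/8, -27/16, 405/128, -1701/256, 15309/1024, -72171/2048, 2814669/32768, -14073345/65536, …
Change of var in L_f (x↦r) gives L₀.
Differentiate: ansatz ord ≤ ord L₀ ⇒ L.
L = -1 + (-1 - 8·x - 18·x^2 - 12·x^3)·Dx  (order 1).
h: a_k = -3, 3, -27/2, 117/2, -2025/8, 8829/8, -77679/16, 344493/16, -12306249/128, 55266705/128, …
ICs: h(0) = -3.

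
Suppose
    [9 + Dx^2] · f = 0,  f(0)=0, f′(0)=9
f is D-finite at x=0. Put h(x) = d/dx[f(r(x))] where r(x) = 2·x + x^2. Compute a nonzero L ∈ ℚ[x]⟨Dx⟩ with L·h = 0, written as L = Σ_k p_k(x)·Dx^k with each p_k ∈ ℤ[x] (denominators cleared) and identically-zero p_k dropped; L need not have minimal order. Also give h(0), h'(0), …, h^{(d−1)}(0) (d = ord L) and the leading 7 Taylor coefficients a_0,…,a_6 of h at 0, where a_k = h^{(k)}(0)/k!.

L = (39 + 144·x + 216·x^2 + 144·x^3 + 36·x^4) + (-3 - 3·x)·Dx + (1 + 2·x + x^2)·Dx^2  (order 2).
h: a_k = 18, 18, -324, -648, 567, 2835, 11178/5, …
ICs: h(0) = 18, h′(0) = 18.

f: a_k = 0, 9, 0, -27/2, 0, 243/40, 0, …
Substitute x→r, Dx→(1/r')Dx; clear ⇒ L₀.
Differentiate: ansatz ord ≤ ord L₀ ⇒ L.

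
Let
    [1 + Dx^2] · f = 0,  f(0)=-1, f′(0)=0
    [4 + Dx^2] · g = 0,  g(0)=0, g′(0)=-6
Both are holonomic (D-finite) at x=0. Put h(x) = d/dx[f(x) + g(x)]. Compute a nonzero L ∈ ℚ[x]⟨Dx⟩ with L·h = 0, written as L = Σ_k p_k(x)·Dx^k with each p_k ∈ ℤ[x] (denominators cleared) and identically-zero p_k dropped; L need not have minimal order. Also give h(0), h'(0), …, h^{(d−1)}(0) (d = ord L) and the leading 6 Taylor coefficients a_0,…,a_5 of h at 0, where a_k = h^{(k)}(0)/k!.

L = 4 + 5·Dx^2 + Dx^4  (order 4).
h: a_k = -6, 1, 12, -1/6, -4, 1/120, …
ICs: h(0) = -6, h′(0) = 1, h′′(0) = 24, h′′′(0) = -1.

f: a_k = -1, 0, 1/2, 0, -1/24, 0, …
g: a_k = 0, -6, 0, 4, 0, -4/5, …
Weyl lclm of L_f,L_g ⇒ L₀ (ord ≤ 4).
Differentiate: ansatz ord ≤ ord L₀ ⇒ L.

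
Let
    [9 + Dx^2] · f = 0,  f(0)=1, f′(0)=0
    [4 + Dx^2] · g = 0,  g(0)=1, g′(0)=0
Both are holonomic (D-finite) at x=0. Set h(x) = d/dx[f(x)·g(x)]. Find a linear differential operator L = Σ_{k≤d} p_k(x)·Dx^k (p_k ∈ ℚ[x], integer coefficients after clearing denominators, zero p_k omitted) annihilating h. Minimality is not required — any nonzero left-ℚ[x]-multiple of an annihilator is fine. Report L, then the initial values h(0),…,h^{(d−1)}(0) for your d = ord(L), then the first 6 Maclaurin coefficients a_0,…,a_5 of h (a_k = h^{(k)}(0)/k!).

f: a_k = 1, 0, -9/2, 0, 27/8, 0, …
g: a_k = 1, 0, -2, 0, 2/3, 0, …
f·g: L₀ = L_f ⊗_s L_g, ord ≤ 2·2.
h=h₀': d/dx-closure on L₀ ⇒ L.
L = 25 + 26·Dx^2 + Dx^4  (order 4).
h: a_k = 0, -13, 0, 313/6, 0, -7813/120, …
ICs: h(0) = 0, h′(0) = -13, h′′(0) = 0, h′′′(0) = 313.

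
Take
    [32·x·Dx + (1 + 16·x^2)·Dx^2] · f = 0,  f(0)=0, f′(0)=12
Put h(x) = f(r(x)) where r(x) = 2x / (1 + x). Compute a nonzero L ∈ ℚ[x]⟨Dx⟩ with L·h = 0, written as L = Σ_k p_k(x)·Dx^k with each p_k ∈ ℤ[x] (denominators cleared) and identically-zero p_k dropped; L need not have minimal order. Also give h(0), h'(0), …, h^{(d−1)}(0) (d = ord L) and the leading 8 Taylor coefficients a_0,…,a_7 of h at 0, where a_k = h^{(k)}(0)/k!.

f: a_k = 0, 12, 0, -64, 0, 3072/5, 0, -49152/7, …
h₀=f(r): pull back L_f along r ⇒ L₀.
L = (2 + 130·x)·Dx + (1 + 2·x + 65·x^2)·Dx^2  (order 2).
h: a_k = 0, 24, -24, -488, 1512, 83064/5, -93208, -4280664/7, …
ICs: h(0) = 0, h′(0) = 24.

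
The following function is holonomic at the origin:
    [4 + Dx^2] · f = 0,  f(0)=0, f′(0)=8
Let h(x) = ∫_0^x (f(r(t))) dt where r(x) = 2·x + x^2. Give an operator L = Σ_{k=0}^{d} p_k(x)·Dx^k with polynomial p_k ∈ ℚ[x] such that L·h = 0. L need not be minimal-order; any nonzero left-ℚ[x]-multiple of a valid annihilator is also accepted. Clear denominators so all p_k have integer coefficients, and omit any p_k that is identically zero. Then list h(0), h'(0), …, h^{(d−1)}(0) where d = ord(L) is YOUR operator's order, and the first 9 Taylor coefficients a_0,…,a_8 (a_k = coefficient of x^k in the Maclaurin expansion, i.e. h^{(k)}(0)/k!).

f: a_k = 0, 8, 0, -16/3, 0, 16/15, 0, -32/315, 0, …
Substitute x→r, Dx→(1/r')Dx; clear ⇒ L₀.
h=∫₀ˣh₀: take L = L₀·Dx.
L = (16 + 48·x + 48·x^2 + 16·x^3)·Dx - Dx^2 + (1 + x)·Dx^3  (order 3).
h: a_k = 0, 0, 8, 8/3, -32/3, -64/5, 16/45, 80/7, 2848/315, …
ICs: h(0) = 0, h′(0) = 0, h′′(0) = 16.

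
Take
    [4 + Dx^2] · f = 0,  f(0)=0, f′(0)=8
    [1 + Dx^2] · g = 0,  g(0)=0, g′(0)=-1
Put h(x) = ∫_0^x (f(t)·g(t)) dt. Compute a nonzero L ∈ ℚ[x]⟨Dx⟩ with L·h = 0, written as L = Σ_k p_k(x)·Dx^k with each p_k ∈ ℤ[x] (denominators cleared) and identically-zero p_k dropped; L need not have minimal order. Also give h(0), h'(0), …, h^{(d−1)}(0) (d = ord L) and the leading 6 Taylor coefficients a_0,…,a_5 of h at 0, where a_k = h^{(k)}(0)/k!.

L = 9·Dx + 10·Dx^3 + Dx^5  (order 5).
h: a_k = 0, 0, 0, -8/3, 0, 4/3, …
ICs: h(0) = 0, h′(0) = 0, h′′(0) = 0, h′′′(0) = -16, h′′′′(0) = 0.

f: a_k = 0, 8, 0, -16/3, 0, 16/15, …
g: a_k = 0, -1, 0, 1/6, 0, -1/120, …
Sym-product of L_f,L_g gives L₀ (≤ ord 4).
Integrate: L := L₀·Dx.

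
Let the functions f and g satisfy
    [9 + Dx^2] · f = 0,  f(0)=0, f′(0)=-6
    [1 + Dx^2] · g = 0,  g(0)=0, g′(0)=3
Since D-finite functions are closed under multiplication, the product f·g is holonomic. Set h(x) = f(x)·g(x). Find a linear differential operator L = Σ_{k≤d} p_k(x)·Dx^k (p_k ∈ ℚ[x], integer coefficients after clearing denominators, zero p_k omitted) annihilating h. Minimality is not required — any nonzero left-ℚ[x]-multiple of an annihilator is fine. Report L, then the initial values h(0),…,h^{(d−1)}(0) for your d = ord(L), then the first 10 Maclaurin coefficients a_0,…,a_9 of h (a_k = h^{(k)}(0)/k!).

f: a_k = 0, -6, 0, 9, 0, -81/20, 0, 243/280, 0, -243/2240, …
g: a_k = 0, 3, 0, -1/2, 0, 1/40, 0, -1/1680, 0, 1/120960, …
f·g: L₀ = L_f ⊗_s L_g, ord ≤ 2·2.
L = 64 + 20·Dx^2 + Dx^4  (order 4).
h: a_k = 0, 0, -18, 0, 30, 0, -84/5, 0, 34/7, 0, …
ICs: h(0) = 0, h′(0) = 0, h′′(0) = -36, h′′′(0) = 0.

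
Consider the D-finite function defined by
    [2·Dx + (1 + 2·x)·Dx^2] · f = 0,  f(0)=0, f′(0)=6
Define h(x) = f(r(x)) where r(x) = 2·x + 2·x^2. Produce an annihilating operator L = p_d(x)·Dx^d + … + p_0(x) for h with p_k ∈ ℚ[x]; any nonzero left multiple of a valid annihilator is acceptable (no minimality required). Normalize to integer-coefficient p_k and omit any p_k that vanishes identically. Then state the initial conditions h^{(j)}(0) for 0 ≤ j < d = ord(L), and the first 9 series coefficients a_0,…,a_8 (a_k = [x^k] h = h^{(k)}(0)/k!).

f: a_k = 0, 6, -6, 8, -12, 96/5, -32, 384/7, -96, …
f∘r: x↦r, Dx↦Dx/r' in L_f ⇒ L₀.
L = 2·Dx + (1 + 2·x)·Dx^2  (order 2).
h: a_k = 0, 12, -12, 16, -24, 192/5, -64, 768/7, -192, …
ICs: h(0) = 0, h′(0) = 12.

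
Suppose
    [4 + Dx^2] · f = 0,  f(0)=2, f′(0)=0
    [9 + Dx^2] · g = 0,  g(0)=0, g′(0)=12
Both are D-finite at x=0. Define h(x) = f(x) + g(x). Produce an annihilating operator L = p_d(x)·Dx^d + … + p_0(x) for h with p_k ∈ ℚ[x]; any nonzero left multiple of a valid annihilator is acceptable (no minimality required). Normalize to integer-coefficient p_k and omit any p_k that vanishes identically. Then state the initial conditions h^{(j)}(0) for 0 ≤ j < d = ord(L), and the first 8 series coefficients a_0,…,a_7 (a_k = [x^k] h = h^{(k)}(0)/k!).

L = 36 + 13·Dx^2 + Dx^4  (order 4).
h: a_k = 2, 12, -4, -18, 4/3, 81/10, -8/45, -243/140, …
ICs: h(0) = 2, h′(0) = 12, h′′(0) = -8, h′′′(0) = -108.

f: a_k = 2, 0, -4, 0, 4/3, 0, -8/45, 0, …
g: a_k = 0, 12, 0, -18, 0, 81/10, 0, -243/140, …
L₀ := lclm(L_f,L_g); ord L₀ ≤ 2+2.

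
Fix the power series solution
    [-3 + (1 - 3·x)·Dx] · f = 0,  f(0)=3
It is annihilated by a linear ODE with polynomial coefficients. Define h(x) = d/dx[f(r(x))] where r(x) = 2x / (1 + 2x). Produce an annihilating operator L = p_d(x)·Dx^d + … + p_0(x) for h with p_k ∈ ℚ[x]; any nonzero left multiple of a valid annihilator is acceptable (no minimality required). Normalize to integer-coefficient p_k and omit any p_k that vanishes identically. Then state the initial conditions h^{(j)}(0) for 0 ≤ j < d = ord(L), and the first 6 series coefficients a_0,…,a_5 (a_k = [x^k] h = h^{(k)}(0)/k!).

f: a_k = 3, 9, 27, 81, 243, 729, …
Change of var in L_f (x↦r) gives L₀.
Differentiate: ansatz ord ≤ ord L₀ ⇒ L.
L = 8 + (-1 + 4·x)·Dx  (order 1).
h: a_k = 18, 144, 864, 4608, 23040, 110592, …
ICs: h(0) = 18.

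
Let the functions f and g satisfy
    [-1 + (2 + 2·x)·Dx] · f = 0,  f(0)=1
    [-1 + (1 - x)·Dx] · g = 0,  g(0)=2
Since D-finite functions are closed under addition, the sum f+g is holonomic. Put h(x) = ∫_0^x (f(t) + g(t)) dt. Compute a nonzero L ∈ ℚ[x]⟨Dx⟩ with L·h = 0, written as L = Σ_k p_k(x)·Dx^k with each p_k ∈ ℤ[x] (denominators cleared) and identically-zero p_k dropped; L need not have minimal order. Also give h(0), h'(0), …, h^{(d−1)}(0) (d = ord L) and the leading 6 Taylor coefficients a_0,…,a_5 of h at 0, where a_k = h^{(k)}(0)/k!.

L = (5 + 3·x)·Dx + (-9 - 14·x - 9·x^2)·Dx^2 + (2 + 6·x - 2·x^2 - 6·x^3)·Dx^3  (order 3).
h: a_k = 0, 3, 5/4, 5/8, 33/64, 251/640, …
ICs: h(0) = 0, h′(0) = 3, h′′(0) = 5/2.

f: a_k = 1, 1/2, -1/8, 1/16, -5/128, 7/256, …
g: a_k = 2, 2, 2, 2, 2, 2, …
Sum ⇒ L₀ = lclm(L_f,L_g) in ℚ(x)⟨Dx⟩.
h=∫h₀ ⇒ L = L₀·Dx.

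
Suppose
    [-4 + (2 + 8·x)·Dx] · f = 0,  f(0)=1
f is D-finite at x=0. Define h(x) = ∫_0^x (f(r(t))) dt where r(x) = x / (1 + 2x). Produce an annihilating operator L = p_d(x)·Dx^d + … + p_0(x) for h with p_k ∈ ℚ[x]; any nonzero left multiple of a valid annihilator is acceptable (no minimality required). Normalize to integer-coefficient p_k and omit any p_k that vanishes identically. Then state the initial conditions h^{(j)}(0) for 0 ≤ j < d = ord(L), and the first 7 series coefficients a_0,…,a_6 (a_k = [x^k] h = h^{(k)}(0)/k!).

L = -2·Dx + (1 + 8·x + 12·x^2)·Dx^2  (order 2).
h: a_k = 0, 1, 1, -2, 5, -74/5, 50, …
ICs: h(0) = 0, h′(0) = 1.

f: a_k = 1, 2, -2, 4, -10, 28, -84, …
f∘r: x↦r, Dx↦Dx/r' in L_f ⇒ L₀.
h=∫h₀ ⇒ L = L₀·Dx.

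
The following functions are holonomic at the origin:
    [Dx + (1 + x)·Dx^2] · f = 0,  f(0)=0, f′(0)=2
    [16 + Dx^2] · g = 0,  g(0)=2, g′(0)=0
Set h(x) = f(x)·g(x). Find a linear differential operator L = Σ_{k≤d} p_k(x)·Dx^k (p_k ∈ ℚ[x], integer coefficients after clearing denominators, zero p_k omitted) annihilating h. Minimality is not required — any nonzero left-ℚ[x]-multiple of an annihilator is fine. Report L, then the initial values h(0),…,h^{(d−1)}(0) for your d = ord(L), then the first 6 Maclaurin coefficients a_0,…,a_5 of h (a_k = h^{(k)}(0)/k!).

L = (15072 + 62976·x + 97024·x^2 + 65536·x^3 + 16384·x^4) + (1984 + 6080·x + 6144·x^2 + 2048·x^3)·Dx + (1950 + 8000·x + 12192·x^2 + 8192·x^3 + 2048·x^4)·Dx^2 + (124 + 380·x + 384·x^2 + 128·x^3)·Dx^3 + (63 + 254·x + 383·x^2 + 256·x^3 + 64·x^4)·Dx^4  (order 4).
h: a_k = 0, 4, -2, -92/3, 15, 164/5, …
ICs: h(0) = 0, h′(0) = 4, h′′(0) = -4, h′′′(0) = -184.

f: a_k = 0, 2, -1, 2/3, -1/2, 2/5, …
g: a_k = 2, 0, -16, 0, 64/3, 0, …
Sym-product of L_f,L_g gives L₀ (≤ ord 4).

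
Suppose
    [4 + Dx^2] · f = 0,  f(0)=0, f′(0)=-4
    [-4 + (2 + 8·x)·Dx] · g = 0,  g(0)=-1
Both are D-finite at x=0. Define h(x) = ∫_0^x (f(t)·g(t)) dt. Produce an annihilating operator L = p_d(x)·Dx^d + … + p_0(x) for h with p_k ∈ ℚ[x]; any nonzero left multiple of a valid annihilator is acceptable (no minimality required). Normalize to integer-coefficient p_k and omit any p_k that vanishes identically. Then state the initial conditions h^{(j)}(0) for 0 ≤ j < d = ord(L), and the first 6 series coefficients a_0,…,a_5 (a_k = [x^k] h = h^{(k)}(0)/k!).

L = (16 + 32·x + 64·x^2)·Dx + (-4 - 16·x)·Dx^2 + (1 + 8·x + 16·x^2)·Dx^3  (order 3).
h: a_k = 0, 0, 2, 8/3, -8/3, 32/15, …
ICs: h(0) = 0, h′(0) = 0, h′′(0) = 4.

f: a_k = 0, -4, 0, 8/3, 0, -8/15, …
g: a_k = -1, -2, 2, -4, 10, -28, …
Product ⇒ symmetric product L₀, ord ≤ 2.
h=∫h₀ ⇒ L = L₀·Dx.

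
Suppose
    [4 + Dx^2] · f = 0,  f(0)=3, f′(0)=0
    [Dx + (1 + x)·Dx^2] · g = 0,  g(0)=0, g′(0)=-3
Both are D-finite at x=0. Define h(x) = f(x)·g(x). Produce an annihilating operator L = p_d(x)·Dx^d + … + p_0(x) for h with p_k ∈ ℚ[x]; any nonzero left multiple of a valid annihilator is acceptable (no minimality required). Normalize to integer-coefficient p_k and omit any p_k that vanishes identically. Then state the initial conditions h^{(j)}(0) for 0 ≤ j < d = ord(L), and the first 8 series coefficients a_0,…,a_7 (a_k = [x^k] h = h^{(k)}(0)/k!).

f: a_k = 3, 0, -6, 0, 2, 0, -4/15, 0, …
g: a_k = 0, -3, 3/2, -1, 3/4, -3/5, 1/2, -3/7, …
L₀ := L_f ⊗_s L_g (sym. prod.), ord ≤ 4.
L = (168 + 864·x + 1456·x^2 + 1024·x^3 + 256·x^4) + (112 + 368·x + 384·x^2 + 128·x^3)·Dx + (102 + 464·x + 744·x^2 + 512·x^3 + 128·x^4)·Dx^2 + (28 + 92·x + 96·x^2 + 32·x^3)·Dx^3 + (15 + 62·x + 95·x^2 + 64·x^3 + 16·x^4)·Dx^4  (order 4).
h: a_k = 0, -9, 9/2, 15, -27/4, -9/5, 0, 39/35, …
ICs: h(0) = 0, h′(0) = -9, h′′(0) = 9, h′′′(0) = 90.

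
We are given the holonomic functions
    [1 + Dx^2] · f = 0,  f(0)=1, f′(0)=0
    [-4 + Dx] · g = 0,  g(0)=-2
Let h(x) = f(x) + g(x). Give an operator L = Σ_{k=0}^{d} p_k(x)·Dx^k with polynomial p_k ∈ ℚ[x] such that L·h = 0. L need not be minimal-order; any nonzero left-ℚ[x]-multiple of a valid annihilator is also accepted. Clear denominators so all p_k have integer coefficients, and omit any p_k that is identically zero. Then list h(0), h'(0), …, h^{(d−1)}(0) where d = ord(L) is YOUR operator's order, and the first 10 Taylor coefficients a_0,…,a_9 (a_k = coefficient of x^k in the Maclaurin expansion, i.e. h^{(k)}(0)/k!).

f: a_k = 1, 0, -1/2, 0, 1/24, 0, -1/720, 0, 1/40320, 0, …
g: a_k = -2, -8, -16, -64/3, -64/3, -256/15, -512/45, -2048/315, -1024/315, -4096/2835, …
h₀=f+g: left-lcm gives L₀, ord ≤ 3.
L = -4 + Dx - 4·Dx^2 + Dx^3  (order 3).
h: a_k = -1, -8, -33/2, -64/3, -511/24, -256/15, -2731/240, -2048/315, -131071/40320, -4096/2835, …
ICs: h(0) = -1, h′(0) = -8, h′′(0) = -33.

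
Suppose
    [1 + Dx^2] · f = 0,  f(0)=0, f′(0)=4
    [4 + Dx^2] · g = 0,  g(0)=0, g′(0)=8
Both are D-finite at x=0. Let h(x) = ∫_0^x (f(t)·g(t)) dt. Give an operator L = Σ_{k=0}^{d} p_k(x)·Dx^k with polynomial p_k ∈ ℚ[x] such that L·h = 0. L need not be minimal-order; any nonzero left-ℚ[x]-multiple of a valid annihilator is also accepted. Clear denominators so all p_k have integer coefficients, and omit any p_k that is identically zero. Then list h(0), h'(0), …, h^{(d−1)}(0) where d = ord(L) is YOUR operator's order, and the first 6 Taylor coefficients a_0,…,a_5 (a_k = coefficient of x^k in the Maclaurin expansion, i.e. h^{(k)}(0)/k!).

f: a_k = 0, 4, 0, -2/3, 0, 1/30, …
g: a_k = 0, 8, 0, -16/3, 0, 16/15, …
f·g: L₀ = L_f ⊗_s L_g, ord ≤ 2·2.
∫: right-multiply L₀ by Dx.
L = 9·Dx + 10·Dx^3 + Dx^5  (order 5).
h: a_k = 0, 0, 0, 32/3, 0, -16/3, …
ICs: h(0) = 0, h′(0) = 0, h′′(0) = 0, h′′′(0) = 64, h′′′′(0) = 0.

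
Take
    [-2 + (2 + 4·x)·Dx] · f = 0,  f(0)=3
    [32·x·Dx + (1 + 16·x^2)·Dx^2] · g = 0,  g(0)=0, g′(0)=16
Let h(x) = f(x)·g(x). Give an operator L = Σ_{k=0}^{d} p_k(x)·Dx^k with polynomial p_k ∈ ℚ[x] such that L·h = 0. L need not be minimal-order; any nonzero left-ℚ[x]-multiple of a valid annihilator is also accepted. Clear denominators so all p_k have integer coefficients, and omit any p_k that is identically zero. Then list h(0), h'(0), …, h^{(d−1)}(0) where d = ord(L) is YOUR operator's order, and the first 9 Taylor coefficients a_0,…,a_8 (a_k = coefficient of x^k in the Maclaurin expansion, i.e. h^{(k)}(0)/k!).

f: a_k = 3, 3, -3/2, 3/2, -15/8, 21/8, -63/16, 99/16, -1287/128, …
g: a_k = 0, 16, 0, -256/3, 0, 4096/5, 0, -65536/7, 0, …
h₀=f·g: eliminate ⇒ L₀, order ≤ 1·2.
L = (3 - 32·x - 16·x^2) + (-2 + 28·x + 96·x^2 + 64·x^3)·Dx + (1 + 4·x + 20·x^2 + 64·x^3 + 64·x^4)·Dx^2  (order 2).
h: a_k = 0, 48, 48, -280, -232, 12778/5, 11858/5, -1022653/35, -944407/35, …
ICs: h(0) = 0, h′(0) = 48.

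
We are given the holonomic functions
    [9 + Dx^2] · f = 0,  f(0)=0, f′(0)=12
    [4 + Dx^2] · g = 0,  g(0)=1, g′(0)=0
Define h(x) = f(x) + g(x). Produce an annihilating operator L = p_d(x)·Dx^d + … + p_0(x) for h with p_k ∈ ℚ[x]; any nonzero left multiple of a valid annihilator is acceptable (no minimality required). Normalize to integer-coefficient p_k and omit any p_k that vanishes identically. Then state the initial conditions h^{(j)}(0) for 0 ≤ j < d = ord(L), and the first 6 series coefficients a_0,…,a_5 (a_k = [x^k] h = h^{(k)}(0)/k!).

f: a_k = 0, 12, 0, -18, 0, 81/10, …
g: a_k = 1, 0, -2, 0, 2/3, 0, …
Sum ⇒ L₀ = lclm(L_f,L_g) in ℚ(x)⟨Dx⟩.
L = 36 + 13·Dx^2 + Dx^4  (order 4).
h: a_k = 1, 12, -2, -18, 2/3, 81/10, …
ICs: h(0) = 1, h′(0) = 12, h′′(0) = -4, h′′′(0) = -108.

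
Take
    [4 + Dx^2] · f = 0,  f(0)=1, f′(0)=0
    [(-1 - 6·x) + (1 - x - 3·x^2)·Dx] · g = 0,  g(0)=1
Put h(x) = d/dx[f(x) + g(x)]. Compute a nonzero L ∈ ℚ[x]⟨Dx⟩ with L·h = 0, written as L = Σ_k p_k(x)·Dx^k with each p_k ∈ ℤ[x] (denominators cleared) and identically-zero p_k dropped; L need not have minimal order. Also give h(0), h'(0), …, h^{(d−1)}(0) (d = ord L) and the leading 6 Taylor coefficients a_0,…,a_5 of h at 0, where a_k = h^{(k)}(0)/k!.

f: a_k = 1, 0, -2, 0, 2/3, 0, …
g: a_k = 1, 1, 4, 7, 19, 40, …
Sum ⇒ L₀ = lclm(L_f,L_g) in ℚ(x)⟨Dx⟩.
h₀' ⇒ L via d/dx closure of L₀.
L = (976 + 5056·x + 17104·x^2 + 11760·x^3 + 18720·x^4 + 3888·x^5 + 3888·x^6) + (-92 - 516·x + 372·x^2 + 1232·x^3 + 2280·x^4 + 3240·x^5 + 1512·x^6 + 1296·x^7)·Dx + (244 + 1264·x + 4276·x^2 + 2940·x^3 + 4680·x^4 + 972·x^5 + 972·x^6)·Dx^2 + (-23 - 129·x + 93·x^2 + 308·x^3 + 570·x^4 + 810·x^5 + 378·x^6 + 324·x^7)·Dx^3  (order 3).
h: a_k = 1, 4, 21, 236/3, 200, 8722/15, …
ICs: h(0) = 1, h′(0) = 4, h′′(0) = 42.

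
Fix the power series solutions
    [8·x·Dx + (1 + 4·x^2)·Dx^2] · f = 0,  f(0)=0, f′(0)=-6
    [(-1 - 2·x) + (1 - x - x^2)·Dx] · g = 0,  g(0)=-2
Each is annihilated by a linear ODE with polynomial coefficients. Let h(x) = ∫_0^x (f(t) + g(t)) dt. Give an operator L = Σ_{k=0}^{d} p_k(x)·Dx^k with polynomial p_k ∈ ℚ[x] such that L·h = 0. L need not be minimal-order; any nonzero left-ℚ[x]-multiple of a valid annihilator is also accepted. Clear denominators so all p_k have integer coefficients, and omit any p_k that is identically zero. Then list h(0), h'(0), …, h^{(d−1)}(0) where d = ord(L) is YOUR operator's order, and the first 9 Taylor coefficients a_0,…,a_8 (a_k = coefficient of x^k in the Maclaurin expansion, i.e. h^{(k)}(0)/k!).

L = (16 - 64·x - 400·x^2 - 576·x^3 - 696·x^4 - 96·x^6)·Dx^2 + (-13 - 24·x - 22·x^2 - 204·x^3 - 548·x^4 - 488·x^5 - 48·x^6 - 96·x^7)·Dx^3 + (2 + 5·x + 14·x^2 - 2·x^3 + 13·x^4 - 92·x^5 - 48·x^6 - 16·x^7 - 16·x^8)·Dx^4  (order 4).
h: a_k = 0, -2, -4, -4/3, 1/2, -2, -88/15, -26/7, 45/28, …
ICs: h(0) = 0, h′(0) = -2, h′′(0) = -8, h′′′(0) = -8.

f: a_k = 0, -6, 0, 8, 0, -96/5, 0, 384/7, 0, …
g: a_k = -2, -2, -4, -6, -10, -16, -26, -42, -68, …
L₀ := lclm(L_f,L_g); ord L₀ ≤ 2+1.
Integrate: L := L₀·Dx.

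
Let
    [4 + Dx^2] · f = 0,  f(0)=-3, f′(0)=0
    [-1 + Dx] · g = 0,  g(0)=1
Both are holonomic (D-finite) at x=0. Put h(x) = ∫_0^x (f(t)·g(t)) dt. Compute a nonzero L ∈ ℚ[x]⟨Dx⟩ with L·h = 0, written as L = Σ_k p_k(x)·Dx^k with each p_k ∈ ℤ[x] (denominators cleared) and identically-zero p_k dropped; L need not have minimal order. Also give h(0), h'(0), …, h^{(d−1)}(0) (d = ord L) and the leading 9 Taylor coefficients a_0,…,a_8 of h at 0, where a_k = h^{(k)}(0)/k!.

f: a_k = -3, 0, 6, 0, -2, 0, 4/15, 0, -2/105, …
g: a_k = 1, 1, 1/2, 1/6, 1/24, 1/120, 1/720, 1/5040, 1/40320, …
f·g: L₀ = L_f ⊗_s L_g, ord ≤ 2·1.
Integrate: L := L₀·Dx.
L = 5·Dx - 2·Dx^2 + Dx^3  (order 3).
h: a_k = 0, -3, -3/2, 3/2, 11/8, 7/40, -41/240, -39/560, -29/13440, …
ICs: h(0) = 0, h′(0) = -3, h′′(0) = -3.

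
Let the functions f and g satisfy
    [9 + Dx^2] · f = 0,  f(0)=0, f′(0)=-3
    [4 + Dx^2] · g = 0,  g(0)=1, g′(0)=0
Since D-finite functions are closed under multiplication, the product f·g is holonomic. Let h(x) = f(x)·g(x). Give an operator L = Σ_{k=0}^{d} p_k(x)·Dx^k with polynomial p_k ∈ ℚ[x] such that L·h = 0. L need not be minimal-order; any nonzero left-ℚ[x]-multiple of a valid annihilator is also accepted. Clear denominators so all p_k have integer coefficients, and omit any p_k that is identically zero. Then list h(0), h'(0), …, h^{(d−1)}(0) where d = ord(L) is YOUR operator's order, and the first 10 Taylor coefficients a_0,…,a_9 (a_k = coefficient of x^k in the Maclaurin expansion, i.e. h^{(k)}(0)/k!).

L = 25 + 26·Dx^2 + Dx^4  (order 4).
h: a_k = 0, -3, 0, 21/2, 0, -521/40, 0, 13021/1680, 0, -5167/1920, …
ICs: h(0) = 0, h′(0) = -3, h′′(0) = 0, h′′′(0) = 63.

f: a_k = 0, -3, 0, 9/2, 0, -81/40, 0, 243/560, 0, -243/4480, …
g: a_k = 1, 0, -2, 0, 2/3, 0, -4/45, 0, 2/315, 0, …
Sym-product of L_f,L_g gives L₀ (≤ ord 4).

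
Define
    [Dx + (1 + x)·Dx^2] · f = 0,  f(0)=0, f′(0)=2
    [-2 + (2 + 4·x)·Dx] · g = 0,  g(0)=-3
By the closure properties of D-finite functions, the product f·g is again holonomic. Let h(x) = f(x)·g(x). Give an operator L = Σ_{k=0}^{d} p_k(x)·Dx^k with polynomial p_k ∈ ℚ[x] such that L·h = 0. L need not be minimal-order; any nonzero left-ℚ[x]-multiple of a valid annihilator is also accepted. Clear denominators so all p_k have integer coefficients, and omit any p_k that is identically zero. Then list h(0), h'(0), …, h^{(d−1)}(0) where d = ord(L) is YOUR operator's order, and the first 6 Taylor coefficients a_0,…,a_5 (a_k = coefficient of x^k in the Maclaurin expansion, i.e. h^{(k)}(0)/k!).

f: a_k = 0, 2, -1, 2/3, -1/2, 2/5, …
g: a_k = -3, -3, 3/2, -3/2, 15/8, -21/8, …
L₀ := L_f ⊗_s L_g (sym. prod.), ord ≤ 2.
L = (2 + x) + (-1 - 2·x)·Dx + (1 + 5·x + 8·x^2 + 4·x^3)·Dx^2  (order 2).
h: a_k = 0, -6, -3, 4, -5, 131/20, …
ICs: h(0) = 0, h′(0) = -6.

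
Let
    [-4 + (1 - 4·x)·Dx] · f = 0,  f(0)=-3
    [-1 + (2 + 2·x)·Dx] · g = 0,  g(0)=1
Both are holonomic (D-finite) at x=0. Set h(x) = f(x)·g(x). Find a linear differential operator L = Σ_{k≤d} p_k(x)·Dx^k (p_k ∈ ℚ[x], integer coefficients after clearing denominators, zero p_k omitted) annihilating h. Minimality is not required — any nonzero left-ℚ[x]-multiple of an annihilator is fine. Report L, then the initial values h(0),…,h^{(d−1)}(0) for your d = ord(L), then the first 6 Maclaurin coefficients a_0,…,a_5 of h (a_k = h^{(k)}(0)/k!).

L = (9 + 4·x) + (-2 + 6·x + 8·x^2)·Dx  (order 1).
h: a_k = -3, -27/2, -429/8, -3435/16, -109905/128, -879261/256, …
ICs: h(0) = -3.

f: a_k = -3, -12, -48, -192, -768, -3072, …
g: a_k = 1, 1/2, -1/8, 1/16, -5/128, 7/256, …
f·g: L₀ = L_f ⊗_s L_g, ord ≤ 1·1.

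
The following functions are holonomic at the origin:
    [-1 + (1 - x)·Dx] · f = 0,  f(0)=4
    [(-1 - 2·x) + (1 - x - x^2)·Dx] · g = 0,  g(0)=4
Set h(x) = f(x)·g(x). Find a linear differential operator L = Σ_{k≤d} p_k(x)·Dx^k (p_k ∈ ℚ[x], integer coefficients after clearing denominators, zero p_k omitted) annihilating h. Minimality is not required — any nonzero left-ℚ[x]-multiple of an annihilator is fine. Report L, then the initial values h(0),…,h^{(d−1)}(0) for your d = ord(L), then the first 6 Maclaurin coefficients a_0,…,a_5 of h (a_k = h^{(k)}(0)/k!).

L = (-2 + 3·x^2) + (1 - 2·x + x^3)·Dx  (order 1).
h: a_k = 16, 32, 64, 112, 192, 320, …
ICs: h(0) = 16.

f: a_k = 4, 4, 4, 4, 4, 4, …
g: a_k = 4, 4, 8, 12, 20, 32, …
Product ⇒ symmetric product L₀, ord ≤ 1.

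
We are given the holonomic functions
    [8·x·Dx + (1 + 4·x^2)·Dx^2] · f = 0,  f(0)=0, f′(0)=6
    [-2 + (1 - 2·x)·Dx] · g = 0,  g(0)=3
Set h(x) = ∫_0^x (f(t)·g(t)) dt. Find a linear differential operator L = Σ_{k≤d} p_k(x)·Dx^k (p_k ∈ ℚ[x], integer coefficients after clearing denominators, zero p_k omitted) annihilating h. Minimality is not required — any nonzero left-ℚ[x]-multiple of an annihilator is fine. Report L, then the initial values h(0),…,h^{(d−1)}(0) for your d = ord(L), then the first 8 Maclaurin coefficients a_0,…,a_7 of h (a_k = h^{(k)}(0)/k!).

L = 16·x·Dx + (4 - 8·x + 32·x^2)·Dx^2 + (-1 + 2·x - 4·x^2 + 8·x^3)·Dx^3  (order 3).
h: a_k = 0, 0, 9, 12, 12, 96/5, 208/5, 2496/35, …
ICs: h(0) = 0, h′(0) = 0, h′′(0) = 18.

f: a_k = 0, 6, 0, -8, 0, 96/5, 0, -384/7, …
g: a_k = 3, 6, 12, 24, 48, 96, 192, 384, …
f·g: L₀ = L_f ⊗_s L_g, ord ≤ 2·1.
Integrate: L := L₀·Dx.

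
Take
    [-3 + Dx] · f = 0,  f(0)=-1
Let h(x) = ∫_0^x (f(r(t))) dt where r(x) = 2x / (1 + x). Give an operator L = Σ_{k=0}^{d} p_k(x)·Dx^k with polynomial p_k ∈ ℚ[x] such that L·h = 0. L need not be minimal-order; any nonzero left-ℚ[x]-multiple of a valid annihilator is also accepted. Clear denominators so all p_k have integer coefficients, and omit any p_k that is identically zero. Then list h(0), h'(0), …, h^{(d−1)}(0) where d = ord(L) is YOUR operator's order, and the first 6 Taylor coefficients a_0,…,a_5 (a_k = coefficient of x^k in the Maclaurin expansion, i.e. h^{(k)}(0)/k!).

L = -6·Dx + (1 + 2·x + x^2)·Dx^2  (order 2).
h: a_k = 0, -1, -3, -4, -3/2, 6/5, …
ICs: h(0) = 0, h′(0) = -1.

f: a_k = -1, -3, -9/2, -9/2, -27/8, -81/40, …
f∘r: x↦r, Dx↦Dx/r' in L_f ⇒ L₀.
Integrate: L := L₀·Dx.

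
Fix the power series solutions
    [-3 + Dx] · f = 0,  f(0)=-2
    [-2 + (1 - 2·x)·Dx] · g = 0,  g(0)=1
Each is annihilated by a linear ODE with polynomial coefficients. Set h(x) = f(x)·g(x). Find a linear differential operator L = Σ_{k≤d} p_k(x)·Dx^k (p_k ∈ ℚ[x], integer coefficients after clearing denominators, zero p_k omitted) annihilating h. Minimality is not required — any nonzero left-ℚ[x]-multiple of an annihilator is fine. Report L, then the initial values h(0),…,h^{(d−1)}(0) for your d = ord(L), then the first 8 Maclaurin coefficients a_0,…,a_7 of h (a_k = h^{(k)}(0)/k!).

L = (5 - 6·x) + (-1 + 2·x)·Dx  (order 1).
h: a_k = -2, -10, -29, -67, -563/4, -5711/20, -4585/8, -321193/280, …
ICs: h(0) = -2.

f: a_k = -2, -6, -9, -9, -27/4, -81/20, -81/40, -243/280, …
g: a_k = 1, 2, 4, 8, 16, 32, 64, 128, …
Product ⇒ symmetric product L₀, ord ≤ 1.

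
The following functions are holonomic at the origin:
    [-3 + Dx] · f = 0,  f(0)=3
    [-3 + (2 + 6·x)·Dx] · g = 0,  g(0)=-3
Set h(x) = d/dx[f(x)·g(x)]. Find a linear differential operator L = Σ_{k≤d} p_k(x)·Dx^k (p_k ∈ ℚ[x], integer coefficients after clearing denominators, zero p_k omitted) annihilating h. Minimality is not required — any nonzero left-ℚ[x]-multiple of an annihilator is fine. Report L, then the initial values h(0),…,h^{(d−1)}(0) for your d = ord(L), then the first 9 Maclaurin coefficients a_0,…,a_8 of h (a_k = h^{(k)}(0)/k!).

f: a_k = 3, 9, 27/2, 27/2, 81/8, 243/40, 243/80, 729/560, 2187/4480, …
g: a_k = -3, -9/2, 27/8, -81/16, 1215/128, -5103/256, 45927/1024, -216513/2048, 8444007/32768, …
f·g: L₀ = L_f ⊗_s L_g, ord ≤ 1·1.
Differentiate: ansatz ord ≤ ord L₀ ⇒ L.
L = (7 + 36·x + 36·x^2) + (-2 - 10·x - 12·x^2)·Dx  (order 1).
h: a_k = -81/2, -567/4, -4131/16, -8019/32, -78003/256, 194643/2560, -7368003/10240, 259494111/143360, -1748893599/327680, …
ICs: h(0) = -81/2.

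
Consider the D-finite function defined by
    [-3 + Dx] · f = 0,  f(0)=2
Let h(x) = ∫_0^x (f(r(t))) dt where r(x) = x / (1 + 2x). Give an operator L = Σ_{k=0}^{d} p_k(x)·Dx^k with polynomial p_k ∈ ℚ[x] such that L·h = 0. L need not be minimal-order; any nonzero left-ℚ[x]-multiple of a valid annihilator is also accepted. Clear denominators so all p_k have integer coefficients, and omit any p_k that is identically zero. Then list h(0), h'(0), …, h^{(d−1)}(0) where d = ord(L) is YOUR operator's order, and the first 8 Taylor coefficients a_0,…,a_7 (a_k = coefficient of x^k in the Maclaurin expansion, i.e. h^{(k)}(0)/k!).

f: a_k = 2, 6, 9, 9, 27/4, 81/20, 81/40, 243/280, …
Change of var in L_f (x↦r) gives L₀.
Integrate: L := L₀·Dx.
L = -3·Dx + (1 + 4·x + 4·x^2)·Dx^2  (order 2).
h: a_k = 0, 2, 3, -1, -3/4, 51/20, -173/40, 1581/280, …
ICs: h(0) = 0, h′(0) = 2.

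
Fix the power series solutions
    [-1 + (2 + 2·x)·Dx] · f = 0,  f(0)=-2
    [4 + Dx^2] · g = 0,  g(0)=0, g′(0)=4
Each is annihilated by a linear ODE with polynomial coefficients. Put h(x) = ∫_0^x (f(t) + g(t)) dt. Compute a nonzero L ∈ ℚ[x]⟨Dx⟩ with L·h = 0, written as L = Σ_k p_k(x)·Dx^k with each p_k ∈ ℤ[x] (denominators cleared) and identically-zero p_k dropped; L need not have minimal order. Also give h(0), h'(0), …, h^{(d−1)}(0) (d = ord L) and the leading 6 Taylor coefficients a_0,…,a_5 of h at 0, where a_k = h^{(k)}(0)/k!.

f: a_k = -2, -1, 1/4, -1/8, 5/64, -7/128, …
g: a_k = 0, 4, 0, -8/3, 0, 8/15, …
f+g: L₀ = lclm(L_f,L_g), ord ≤ 1+2.
h=∫h₀ ⇒ L = L₀·Dx.
L = (-76 - 128·x - 64·x^2)·Dx + (120 + 376·x + 384·x^2 + 128·x^3)·Dx^2 + (-19 - 32·x - 16·x^2)·Dx^3 + (30 + 94·x + 96·x^2 + 32·x^3)·Dx^4  (order 4).
h: a_k = 0, -2, 3/2, 1/12, -67/96, 1/64, …
ICs: h(0) = 0, h′(0) = -2, h′′(0) = 3, h′′′(0) = 1/2.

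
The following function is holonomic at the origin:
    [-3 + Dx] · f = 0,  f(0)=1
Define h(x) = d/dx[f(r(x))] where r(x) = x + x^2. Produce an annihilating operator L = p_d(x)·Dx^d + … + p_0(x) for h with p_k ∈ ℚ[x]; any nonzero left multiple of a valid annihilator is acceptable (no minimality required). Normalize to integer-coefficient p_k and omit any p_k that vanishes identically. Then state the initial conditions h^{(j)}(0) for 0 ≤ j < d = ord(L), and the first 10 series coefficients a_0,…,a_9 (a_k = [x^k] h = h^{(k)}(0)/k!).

f: a_k = 1, 3, 9/2, 9/2, 27/8, 81/40, 81/80, 243/560, 729/4480, 243/4480, …
h₀=f(r): pull back L_f along r ⇒ L₀.
h₀' ⇒ L via d/dx closure of L₀.
L = (5 + 12·x + 12·x^2) + (-1 - 2·x)·Dx  (order 1).
h: a_k = 3, 15, 81/2, 171/2, 1161/8, 8613/40, 4509/16, 188217/560, 1646811/4480, 1678239/4480, …
ICs: h(0) = 3.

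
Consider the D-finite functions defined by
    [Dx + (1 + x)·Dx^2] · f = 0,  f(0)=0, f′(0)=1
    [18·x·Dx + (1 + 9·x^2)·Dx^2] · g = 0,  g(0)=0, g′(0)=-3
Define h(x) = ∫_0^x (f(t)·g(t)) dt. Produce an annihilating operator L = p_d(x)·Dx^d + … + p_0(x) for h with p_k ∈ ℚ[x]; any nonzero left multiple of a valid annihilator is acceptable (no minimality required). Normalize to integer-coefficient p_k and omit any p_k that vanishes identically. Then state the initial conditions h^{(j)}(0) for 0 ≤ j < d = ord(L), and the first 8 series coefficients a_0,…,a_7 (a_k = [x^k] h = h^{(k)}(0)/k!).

L = (1368 + 2700·x + 37584·x^2 + 95580·x^3 + 87480·x^4 + 37908·x^5 + 26244·x^7)·Dx^2 + (1298 + 9180·x + 54612·x^2 + 194724·x^3 + 324000·x^4 + 271188·x^5 + 102060·x^6 + 78732·x^7 + 91854·x^8)·Dx^3 + (76 + 2848·x + 12096·x^2 + 43992·x^3 + 117288·x^4 + 173016·x^5 + 139968·x^6 + 75816·x^7 + 78732·x^8 + 52488·x^9)·Dx^4 + (37 + 146·x + 901·x^2 + 2808·x^3 + 7362·x^4 + 15228·x^5 + 21546·x^6 + 17496·x^7 + 12393·x^8 + 13122·x^9 + 6561·x^10)·Dx^5  (order 5).
h: a_k = 0, 0, 0, -1, 3/8, 8/5, -5/8, -33/5, …
ICs: h(0) = 0, h′(0) = 0, h′′(0) = 0, h′′′(0) = -6, h′′′′(0) = 9.

f: a_k = 0, 1, -1/2, 1/3, -1/4, 1/5, -1/6, 1/7, …
g: a_k = 0, -3, 0, 9, 0, -243/5, 0, 2187/7, …
Sym-product of L_f,L_g gives L₀ (≤ ord 4).
h=∫₀ˣh₀: take L = L₀·Dx.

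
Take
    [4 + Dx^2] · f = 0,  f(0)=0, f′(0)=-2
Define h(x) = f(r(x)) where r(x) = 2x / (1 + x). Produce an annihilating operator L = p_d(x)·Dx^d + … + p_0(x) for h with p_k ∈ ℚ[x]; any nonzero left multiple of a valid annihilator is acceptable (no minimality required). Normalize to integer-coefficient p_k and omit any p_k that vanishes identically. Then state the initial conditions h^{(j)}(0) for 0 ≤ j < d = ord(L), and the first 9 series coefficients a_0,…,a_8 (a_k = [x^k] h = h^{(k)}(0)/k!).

L = 16 + (2 + 6·x + 6·x^2 + 2·x^3)·Dx + (1 + 4·x + 6·x^2 + 4·x^3 + x^4)·Dx^2  (order 2).
h: a_k = 0, -4, 4, 20/3, -28, 772/15, -60, 9844/315, 2516/45, …
ICs: h(0) = 0, h′(0) = -4.

f: a_k = 0, -2, 0, 4/3, 0, -4/15, 0, 8/315, 0, …
Substitute x→r, Dx→(1/r')Dx; clear ⇒ L₀.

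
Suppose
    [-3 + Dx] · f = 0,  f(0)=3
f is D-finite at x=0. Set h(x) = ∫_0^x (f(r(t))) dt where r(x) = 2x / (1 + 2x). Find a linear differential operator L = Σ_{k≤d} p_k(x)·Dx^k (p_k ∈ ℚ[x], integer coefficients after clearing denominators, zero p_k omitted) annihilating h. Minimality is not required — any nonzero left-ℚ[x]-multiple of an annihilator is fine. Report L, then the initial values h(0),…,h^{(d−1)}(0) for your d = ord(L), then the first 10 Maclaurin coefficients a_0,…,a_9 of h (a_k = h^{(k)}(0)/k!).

L = -6·Dx + (1 + 4·x + 4·x^2)·Dx^2  (order 2).
h: a_k = 0, 3, 9, 6, -9, 18/5, 42/5, -828/35, 1233/35, -1082/35, …
ICs: h(0) = 0, h′(0) = 3.

f: a_k = 3, 9, 27/2, 27/2, 81/8, 243/40, 243/80, 729/560, 2187/4480, 729/4480, …
h₀=f(r): pull back L_f along r ⇒ L₀.
Integrate: L := L₀·Dx.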